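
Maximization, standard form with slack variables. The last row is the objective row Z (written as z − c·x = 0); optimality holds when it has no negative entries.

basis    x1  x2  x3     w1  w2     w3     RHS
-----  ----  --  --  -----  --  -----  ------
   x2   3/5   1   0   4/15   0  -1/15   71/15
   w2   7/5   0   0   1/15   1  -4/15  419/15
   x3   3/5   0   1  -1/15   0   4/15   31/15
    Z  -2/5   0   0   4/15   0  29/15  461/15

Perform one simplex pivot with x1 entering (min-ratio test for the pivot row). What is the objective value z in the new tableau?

289/9

Ratio test on column x1 — row 1: (71/15)/(3/5) = 71/9; row 2: (419/15)/(7/5) = 419/21; row 3: (31/15)/(3/5) = 31/9. Minimum is 31/9 at row 3 (x3 leaves); pivot element 3/5.
Pivot on row 3; the Z-row RHS becomes 461/15 − (-2/5)·(31/9) = 289/9.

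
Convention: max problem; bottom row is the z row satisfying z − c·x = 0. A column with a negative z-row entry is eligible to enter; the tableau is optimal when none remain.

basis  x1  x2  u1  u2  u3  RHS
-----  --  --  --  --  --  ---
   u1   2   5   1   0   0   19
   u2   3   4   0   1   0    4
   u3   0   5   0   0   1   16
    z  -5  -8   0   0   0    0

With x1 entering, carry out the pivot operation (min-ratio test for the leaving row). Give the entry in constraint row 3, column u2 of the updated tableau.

0

Ratio test on column x1 — row 1: 19/2 = 19/2; row 2: 4/3 = 4/3; row 3: entry 0 ≤ 0. Minimum is 4/3 at row 2 (u2 leaves); pivot element 3.
Divide row 2 by 3; eliminate column x1 from the other rows.
Row 3 update in column u2: 0 − 0·(1/3) = 0.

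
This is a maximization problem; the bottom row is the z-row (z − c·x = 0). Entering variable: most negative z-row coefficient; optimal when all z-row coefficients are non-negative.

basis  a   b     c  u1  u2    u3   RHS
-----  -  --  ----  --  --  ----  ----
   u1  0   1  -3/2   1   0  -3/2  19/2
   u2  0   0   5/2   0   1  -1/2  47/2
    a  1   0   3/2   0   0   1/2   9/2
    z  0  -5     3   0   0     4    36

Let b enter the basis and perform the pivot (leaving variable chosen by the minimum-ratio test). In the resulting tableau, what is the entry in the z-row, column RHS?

Ratio test on column b — row 1: (19/2)/1 = 19/2; row 2: entry 0 ≤ 0; row 3: entry 0 ≤ 0. Minimum is 19/2 at row 1 (u1 leaves); pivot element 1.
Divide row 1 by 1; eliminate column b from the other rows.
z-row update in column RHS: 36 − (-5)·(19/2) = 167/2.

167/2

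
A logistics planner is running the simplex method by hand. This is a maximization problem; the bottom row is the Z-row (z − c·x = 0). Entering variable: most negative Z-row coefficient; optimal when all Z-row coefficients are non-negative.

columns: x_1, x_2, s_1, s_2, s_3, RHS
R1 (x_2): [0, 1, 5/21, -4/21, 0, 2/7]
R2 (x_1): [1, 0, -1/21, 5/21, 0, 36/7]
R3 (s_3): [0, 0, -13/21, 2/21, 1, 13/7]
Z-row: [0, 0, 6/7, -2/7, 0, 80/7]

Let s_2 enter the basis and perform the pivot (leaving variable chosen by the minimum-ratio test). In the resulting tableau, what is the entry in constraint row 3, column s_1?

Ratio test on column s_2 — row 1: entry -4/21 ≤ 0; row 2: (36/7)/(5/21) = 108/5; row 3: (13/7)/(2/21) = 39/2. Minimum is 39/2 at row 3 (s_3 leaves); pivot element 2/21.
Divide row 3 by 2/21; eliminate column s_2 from the other rows.
In the new row 3, the s_1 entry is the old entry divided by the pivot: (-13/21)/(2/21) = -13/2.

-13/2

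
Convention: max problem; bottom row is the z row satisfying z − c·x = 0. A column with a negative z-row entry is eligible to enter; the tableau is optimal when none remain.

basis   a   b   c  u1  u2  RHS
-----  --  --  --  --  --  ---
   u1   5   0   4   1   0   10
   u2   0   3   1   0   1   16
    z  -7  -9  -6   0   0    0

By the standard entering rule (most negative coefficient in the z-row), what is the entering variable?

Negative z-row entries: a: -7, b: -9, c: -6.
The most negative is -9 in column b, so b enters.

b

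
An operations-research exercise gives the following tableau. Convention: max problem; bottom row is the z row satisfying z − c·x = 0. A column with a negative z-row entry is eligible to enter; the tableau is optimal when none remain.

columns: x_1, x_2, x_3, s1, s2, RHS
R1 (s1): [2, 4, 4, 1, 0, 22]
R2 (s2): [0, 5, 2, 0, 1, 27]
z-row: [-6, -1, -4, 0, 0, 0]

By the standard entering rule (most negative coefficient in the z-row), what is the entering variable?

Negative z-row entries: x_1: -6, x_2: -1, x_3: -4.
The most negative is -6 in column x_1, so x_1 enters.

x_1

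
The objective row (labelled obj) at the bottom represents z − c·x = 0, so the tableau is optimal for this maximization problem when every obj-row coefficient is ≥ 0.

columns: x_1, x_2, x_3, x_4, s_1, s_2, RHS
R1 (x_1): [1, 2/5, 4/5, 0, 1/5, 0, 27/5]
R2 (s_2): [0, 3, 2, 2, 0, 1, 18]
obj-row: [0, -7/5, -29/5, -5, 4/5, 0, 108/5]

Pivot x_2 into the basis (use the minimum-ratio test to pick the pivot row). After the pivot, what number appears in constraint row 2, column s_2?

1/3

Ratio test on column x_2 — row 1: (27/5)/(2/5) = 27/2; row 2: 18/3 = 6. Minimum is 6 at row 2 (s_2 leaves); pivot element 3.
Divide row 2 by 3; eliminate column x_2 from the other rows.
In the new row 2, the s_2 entry is the old entry divided by the pivot: 1/3 = 1/3.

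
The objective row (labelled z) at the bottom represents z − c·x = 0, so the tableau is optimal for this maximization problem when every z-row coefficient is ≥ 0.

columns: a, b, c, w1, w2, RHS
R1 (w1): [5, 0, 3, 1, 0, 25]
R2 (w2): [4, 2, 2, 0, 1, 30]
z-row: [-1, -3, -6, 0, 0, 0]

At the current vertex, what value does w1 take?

w1 is basic (row 1); its value is the RHS of that row, 25.

25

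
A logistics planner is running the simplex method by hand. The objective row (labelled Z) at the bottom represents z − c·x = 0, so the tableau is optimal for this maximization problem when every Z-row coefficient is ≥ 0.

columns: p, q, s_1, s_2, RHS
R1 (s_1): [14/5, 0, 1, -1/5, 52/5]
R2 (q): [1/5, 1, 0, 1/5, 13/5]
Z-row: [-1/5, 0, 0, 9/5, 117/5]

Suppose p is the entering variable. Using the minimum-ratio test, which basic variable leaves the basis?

s_1

Column p entries and ratios — s_1: (52/5)/(14/5) = 26/7; q: (13/5)/(1/5) = 13.
Smallest ratio is 26/7 in the row of s_1, so s_1 leaves.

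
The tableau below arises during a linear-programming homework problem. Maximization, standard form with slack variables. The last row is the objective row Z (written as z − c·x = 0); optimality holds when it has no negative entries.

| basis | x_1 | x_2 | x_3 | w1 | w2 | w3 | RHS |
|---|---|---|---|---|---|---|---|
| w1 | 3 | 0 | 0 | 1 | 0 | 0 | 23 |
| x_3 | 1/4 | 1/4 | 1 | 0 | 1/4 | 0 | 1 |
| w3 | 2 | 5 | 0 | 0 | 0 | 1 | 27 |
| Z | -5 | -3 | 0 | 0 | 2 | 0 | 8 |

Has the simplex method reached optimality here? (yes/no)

no

The Z-row has a negative entry -5 in column x_1, so it is not optimal.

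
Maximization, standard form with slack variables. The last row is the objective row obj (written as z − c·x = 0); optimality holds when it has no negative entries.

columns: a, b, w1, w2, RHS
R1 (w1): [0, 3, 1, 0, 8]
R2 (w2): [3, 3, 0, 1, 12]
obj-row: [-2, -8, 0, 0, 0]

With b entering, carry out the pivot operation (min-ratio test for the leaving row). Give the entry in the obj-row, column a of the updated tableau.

Ratio test on column b — row 1: 8/3 = 8/3; row 2: 12/3 = 4. Minimum is 8/3 at row 1 (w1 leaves); pivot element 3.
Divide row 1 by 3; eliminate column b from the other rows.
obj-row update in column a: -2 − (-8)·0 = -2.

-2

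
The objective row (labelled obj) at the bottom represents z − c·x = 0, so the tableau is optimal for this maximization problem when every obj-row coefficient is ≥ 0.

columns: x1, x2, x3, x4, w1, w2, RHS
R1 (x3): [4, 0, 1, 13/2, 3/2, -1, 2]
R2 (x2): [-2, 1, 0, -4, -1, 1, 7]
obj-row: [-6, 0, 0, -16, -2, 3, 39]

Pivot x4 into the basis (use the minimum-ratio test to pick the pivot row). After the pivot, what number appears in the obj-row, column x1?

Ratio test on column x4 — row 1: 2/(13/2) = 4/13; row 2: entry -4 ≤ 0. Minimum is 4/13 at row 1 (x3 leaves); pivot element 13/2.
Divide row 1 by 13/2; eliminate column x4 from the other rows.
obj-row update in column x1: -6 − (-16)·(8/13) = 50/13.

50/13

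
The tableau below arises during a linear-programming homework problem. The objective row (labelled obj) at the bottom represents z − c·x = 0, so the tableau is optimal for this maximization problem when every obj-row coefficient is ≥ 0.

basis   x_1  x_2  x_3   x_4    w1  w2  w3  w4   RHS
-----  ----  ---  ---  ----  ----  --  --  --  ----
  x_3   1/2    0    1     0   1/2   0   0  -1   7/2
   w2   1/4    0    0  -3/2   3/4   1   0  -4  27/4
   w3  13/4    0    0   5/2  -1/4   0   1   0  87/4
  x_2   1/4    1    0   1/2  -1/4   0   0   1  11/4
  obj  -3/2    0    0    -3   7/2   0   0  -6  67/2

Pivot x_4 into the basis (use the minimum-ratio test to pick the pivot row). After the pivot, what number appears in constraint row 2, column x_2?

Ratio test on column x_4 — row 1: entry 0 ≤ 0; row 2: entry -3/2 ≤ 0; row 3: (87/4)/(5/2) = 87/10; row 4: (11/4)/(1/2) = 11/2. Minimum is 11/2 at row 4 (x_2 leaves); pivot element 1/2.
Divide row 4 by 1/2; eliminate column x_4 from the other rows.
Row 2 update in column x_2: 0 − (-3/2)·2 = 3.

3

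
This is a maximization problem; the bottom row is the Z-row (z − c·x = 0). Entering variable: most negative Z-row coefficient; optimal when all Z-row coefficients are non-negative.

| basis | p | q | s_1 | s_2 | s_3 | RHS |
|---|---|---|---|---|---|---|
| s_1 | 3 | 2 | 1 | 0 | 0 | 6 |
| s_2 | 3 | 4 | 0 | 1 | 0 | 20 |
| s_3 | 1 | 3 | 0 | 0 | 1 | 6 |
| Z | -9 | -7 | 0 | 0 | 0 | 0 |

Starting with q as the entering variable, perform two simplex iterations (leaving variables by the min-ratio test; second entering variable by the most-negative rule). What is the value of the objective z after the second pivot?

138/7

Ratio test on column q — row 1: 6/2 = 3; row 2: 20/4 = 5; row 3: 6/3 = 2. Minimum is 2 at row 3 (s_3 leaves); pivot element 3.
Pivot on row 3; the Z-row RHS becomes 0 − (-7)·2 = 14.
Next entering variable (most negative Z-row entry -20/3): p.
Ratio test on column p — row 1: 2/(7/3) = 6/7; row 2: 12/(5/3) = 36/5; row 3: 2/(1/3) = 6. Minimum is 6/7 at row 1 (s_1 leaves); pivot element 7/3.
After the second pivot the Z-row RHS is 14 − (-20/3)·(6/7) = 138/7.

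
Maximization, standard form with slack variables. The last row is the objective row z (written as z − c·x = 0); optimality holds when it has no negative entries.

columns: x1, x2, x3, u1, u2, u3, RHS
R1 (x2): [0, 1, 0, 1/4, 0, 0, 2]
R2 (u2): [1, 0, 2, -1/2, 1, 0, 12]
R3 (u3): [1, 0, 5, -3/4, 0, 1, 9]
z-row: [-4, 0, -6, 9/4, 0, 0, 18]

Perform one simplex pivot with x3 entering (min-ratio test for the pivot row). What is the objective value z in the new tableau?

144/5

Ratio test on column x3 — row 1: entry 0 ≤ 0; row 2: 12/2 = 6; row 3: 9/5 = 9/5. Minimum is 9/5 at row 3 (u3 leaves); pivot element 5.
Pivot on row 3; the z-row RHS becomes 18 − (-6)·(9/5) = 144/5.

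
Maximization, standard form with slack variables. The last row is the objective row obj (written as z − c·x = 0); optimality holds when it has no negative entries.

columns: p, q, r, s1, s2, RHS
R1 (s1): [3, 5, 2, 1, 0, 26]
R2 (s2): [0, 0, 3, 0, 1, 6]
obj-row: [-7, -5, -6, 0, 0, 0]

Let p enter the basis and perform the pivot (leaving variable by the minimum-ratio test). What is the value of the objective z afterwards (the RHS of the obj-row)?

182/3

Ratio test on column p — row 1: 26/3 = 26/3; row 2: entry 0 ≤ 0. Minimum is 26/3 at row 1 (s1 leaves); pivot element 3.
Pivot on row 1; the obj-row RHS becomes 0 − (-7)·(26/3) = 182/3.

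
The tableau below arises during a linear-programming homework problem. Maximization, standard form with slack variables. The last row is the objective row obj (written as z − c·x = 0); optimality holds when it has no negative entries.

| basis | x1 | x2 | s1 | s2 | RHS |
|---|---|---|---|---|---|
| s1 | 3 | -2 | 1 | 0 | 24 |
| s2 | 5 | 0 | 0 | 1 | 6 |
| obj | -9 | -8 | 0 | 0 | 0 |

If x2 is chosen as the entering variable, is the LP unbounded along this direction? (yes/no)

Every constraint-row entry in column x2 is ≤ 0, so increasing x2 is unbounded.

yes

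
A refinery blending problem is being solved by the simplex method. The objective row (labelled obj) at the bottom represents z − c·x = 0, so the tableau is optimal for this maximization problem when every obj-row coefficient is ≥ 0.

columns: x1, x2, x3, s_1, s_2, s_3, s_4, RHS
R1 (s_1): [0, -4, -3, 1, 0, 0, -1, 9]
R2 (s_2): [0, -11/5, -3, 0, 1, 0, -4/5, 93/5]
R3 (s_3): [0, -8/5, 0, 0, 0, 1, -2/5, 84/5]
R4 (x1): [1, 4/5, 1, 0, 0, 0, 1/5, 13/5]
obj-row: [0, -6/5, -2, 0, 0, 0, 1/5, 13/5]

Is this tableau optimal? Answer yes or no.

no

The obj-row has a negative entry -2 in column x3, so it is not optimal.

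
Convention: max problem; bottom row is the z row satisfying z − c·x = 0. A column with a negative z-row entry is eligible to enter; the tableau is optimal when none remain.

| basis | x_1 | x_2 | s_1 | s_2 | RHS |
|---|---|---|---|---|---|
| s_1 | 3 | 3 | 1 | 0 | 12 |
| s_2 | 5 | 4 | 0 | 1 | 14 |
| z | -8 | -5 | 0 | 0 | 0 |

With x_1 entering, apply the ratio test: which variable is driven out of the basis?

s_2

Column x_1 entries and ratios — s_1: 12/3 = 4; s_2: 14/5 = 14/5.
Smallest ratio is 14/5 in the row of s_2, so s_2 leaves.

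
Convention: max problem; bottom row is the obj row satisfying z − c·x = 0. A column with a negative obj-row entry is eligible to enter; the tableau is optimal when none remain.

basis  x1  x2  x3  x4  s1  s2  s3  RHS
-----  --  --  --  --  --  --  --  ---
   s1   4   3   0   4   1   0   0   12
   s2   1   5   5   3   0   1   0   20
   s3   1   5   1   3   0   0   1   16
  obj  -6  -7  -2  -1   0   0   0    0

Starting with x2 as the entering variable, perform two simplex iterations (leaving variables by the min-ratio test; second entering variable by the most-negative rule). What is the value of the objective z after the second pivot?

Ratio test on column x2 — row 1: 12/3 = 4; row 2: 20/5 = 4; row 3: 16/5 = 16/5. Minimum is 16/5 at row 3 (s3 leaves); pivot element 5.
Pivot on row 3; the obj-row RHS becomes 0 − (-7)·(16/5) = 112/5.
Next entering variable (most negative obj-row entry -23/5): x1.
Ratio test on column x1 — row 1: (12/5)/(17/5) = 12/17; row 2: entry 0 ≤ 0; row 3: (16/5)/(1/5) = 16. Minimum is 12/17 at row 1 (s1 leaves); pivot element 17/5.
After the second pivot the obj-row RHS is 112/5 − (-23/5)·(12/17) = 436/17.

436/17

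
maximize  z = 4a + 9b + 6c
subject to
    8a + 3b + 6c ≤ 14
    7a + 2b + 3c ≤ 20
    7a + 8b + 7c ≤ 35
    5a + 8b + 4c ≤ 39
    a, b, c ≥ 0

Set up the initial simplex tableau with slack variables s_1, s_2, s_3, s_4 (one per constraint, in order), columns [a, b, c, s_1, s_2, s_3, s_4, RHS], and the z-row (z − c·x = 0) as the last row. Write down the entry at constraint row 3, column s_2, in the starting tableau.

0

Slack s_2 belongs to constraint 2; its column is the unit vector e_2, so the entry in row 3 is 0.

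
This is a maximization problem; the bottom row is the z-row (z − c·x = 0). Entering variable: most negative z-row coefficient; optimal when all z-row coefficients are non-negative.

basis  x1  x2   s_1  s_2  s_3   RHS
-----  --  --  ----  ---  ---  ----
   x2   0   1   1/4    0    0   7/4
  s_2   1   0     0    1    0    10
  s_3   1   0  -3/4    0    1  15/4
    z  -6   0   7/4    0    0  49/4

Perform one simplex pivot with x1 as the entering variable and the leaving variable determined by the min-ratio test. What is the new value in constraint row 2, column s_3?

-1

Ratio test on column x1 — row 1: entry 0 ≤ 0; row 2: 10/1 = 10; row 3: (15/4)/1 = 15/4. Minimum is 15/4 at row 3 (s_3 leaves); pivot element 1.
Divide row 3 by 1; eliminate column x1 from the other rows.
Row 2 update in column s_3: 0 − 1·1 = -1.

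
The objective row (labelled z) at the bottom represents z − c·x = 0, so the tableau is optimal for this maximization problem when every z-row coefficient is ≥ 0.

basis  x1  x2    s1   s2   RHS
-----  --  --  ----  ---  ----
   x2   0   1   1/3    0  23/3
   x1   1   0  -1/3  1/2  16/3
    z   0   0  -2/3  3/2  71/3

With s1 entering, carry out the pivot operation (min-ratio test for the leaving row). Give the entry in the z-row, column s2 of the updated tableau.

Ratio test on column s1 — row 1: (23/3)/(1/3) = 23; row 2: entry -1/3 ≤ 0. Minimum is 23 at row 1 (x2 leaves); pivot element 1/3.
Divide row 1 by 1/3; eliminate column s1 from the other rows.
z-row update in column s2: 3/2 − (-2/3)·0 = 3/2.

3/2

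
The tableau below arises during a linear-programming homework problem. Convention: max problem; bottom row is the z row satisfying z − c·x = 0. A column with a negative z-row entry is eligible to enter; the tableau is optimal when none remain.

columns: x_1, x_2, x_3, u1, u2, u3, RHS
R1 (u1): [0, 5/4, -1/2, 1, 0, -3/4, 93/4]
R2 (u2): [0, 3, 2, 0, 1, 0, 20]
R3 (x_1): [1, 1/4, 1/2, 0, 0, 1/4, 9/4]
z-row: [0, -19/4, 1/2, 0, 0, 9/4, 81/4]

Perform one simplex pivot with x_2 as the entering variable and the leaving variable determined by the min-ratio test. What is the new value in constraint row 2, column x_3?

Ratio test on column x_2 — row 1: (93/4)/(5/4) = 93/5; row 2: 20/3 = 20/3; row 3: (9/4)/(1/4) = 9. Minimum is 20/3 at row 2 (u2 leaves); pivot element 3.
Divide row 2 by 3; eliminate column x_2 from the other rows.
In the new row 2, the x_3 entry is the old entry divided by the pivot: 2/3 = 2/3.

2/3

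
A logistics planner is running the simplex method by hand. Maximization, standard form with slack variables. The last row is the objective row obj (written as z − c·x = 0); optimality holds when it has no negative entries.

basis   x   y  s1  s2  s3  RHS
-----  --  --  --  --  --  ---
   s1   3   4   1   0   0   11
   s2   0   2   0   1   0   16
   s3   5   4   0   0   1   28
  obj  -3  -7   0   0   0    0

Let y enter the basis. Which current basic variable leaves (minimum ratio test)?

Column y entries and ratios — s1: 11/4 = 11/4; s2: 16/2 = 8; s3: 28/4 = 7.
Smallest ratio is 11/4 in the row of s1, so s1 leaves.

s1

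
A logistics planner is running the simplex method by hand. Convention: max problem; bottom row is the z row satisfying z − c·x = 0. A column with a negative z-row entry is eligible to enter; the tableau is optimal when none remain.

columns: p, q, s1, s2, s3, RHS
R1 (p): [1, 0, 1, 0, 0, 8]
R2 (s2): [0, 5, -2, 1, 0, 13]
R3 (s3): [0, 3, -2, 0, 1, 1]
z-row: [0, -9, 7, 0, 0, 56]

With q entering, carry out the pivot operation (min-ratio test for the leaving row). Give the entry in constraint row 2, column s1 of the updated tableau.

Ratio test on column q — row 1: entry 0 ≤ 0; row 2: 13/5 = 13/5; row 3: 1/3 = 1/3. Minimum is 1/3 at row 3 (s3 leaves); pivot element 3.
Divide row 3 by 3; eliminate column q from the other rows.
Row 2 update in column s1: -2 − 5·(-2/3) = 4/3.

4/3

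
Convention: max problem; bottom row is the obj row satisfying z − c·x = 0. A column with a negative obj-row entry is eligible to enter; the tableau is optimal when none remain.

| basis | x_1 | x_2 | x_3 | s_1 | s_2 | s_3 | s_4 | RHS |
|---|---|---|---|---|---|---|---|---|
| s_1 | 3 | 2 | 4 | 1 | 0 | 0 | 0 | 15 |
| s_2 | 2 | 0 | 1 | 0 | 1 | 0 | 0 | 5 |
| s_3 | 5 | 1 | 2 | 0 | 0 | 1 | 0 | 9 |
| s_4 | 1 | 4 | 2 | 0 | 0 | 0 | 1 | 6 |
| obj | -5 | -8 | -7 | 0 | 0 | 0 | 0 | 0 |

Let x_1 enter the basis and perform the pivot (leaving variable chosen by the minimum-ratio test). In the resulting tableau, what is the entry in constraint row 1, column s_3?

-3/5

Ratio test on column x_1 — row 1: 15/3 = 5; row 2: 5/2 = 5/2; row 3: 9/5 = 9/5; row 4: 6/1 = 6. Minimum is 9/5 at row 3 (s_3 leaves); pivot element 5.
Divide row 3 by 5; eliminate column x_1 from the other rows.
Row 1 update in column s_3: 0 − 3·(1/5) = -3/5.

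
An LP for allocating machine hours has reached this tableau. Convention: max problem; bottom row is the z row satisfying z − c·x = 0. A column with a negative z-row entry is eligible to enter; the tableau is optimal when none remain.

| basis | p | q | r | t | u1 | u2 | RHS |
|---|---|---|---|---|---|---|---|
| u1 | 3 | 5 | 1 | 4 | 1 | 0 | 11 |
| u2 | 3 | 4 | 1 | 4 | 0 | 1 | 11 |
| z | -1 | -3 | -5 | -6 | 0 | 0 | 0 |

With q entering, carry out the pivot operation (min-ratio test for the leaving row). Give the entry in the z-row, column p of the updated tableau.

Ratio test on column q — row 1: 11/5 = 11/5; row 2: 11/4 = 11/4. Minimum is 11/5 at row 1 (u1 leaves); pivot element 5.
Divide row 1 by 5; eliminate column q from the other rows.
z-row update in column p: -1 − (-3)·(3/5) = 4/5.

4/5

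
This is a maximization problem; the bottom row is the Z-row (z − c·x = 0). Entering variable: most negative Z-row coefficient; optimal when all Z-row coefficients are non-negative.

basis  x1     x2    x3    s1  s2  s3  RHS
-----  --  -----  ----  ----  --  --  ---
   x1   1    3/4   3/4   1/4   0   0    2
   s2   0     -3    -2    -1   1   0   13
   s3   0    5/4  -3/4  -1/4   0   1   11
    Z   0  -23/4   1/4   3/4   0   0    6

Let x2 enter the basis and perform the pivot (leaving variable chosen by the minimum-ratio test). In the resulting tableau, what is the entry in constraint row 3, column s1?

-2/3

Ratio test on column x2 — row 1: 2/(3/4) = 8/3; row 2: entry -3 ≤ 0; row 3: 11/(5/4) = 44/5. Minimum is 8/3 at row 1 (x1 leaves); pivot element 3/4.
Divide row 1 by 3/4; eliminate column x2 from the other rows.
Row 3 update in column s1: -1/4 − (5/4)·(1/3) = -2/3.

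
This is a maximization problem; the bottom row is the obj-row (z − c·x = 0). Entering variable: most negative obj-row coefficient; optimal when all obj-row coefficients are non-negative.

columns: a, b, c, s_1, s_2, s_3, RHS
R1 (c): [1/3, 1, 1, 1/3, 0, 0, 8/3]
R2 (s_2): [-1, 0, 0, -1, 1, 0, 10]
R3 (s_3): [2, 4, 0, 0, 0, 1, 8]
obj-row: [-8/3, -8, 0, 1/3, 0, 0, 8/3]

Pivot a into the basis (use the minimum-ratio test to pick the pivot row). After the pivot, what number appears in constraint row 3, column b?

2

Ratio test on column a — row 1: (8/3)/(1/3) = 8; row 2: entry -1 ≤ 0; row 3: 8/2 = 4. Minimum is 4 at row 3 (s_3 leaves); pivot element 2.
Divide row 3 by 2; eliminate column a from the other rows.
In the new row 3, the b entry is the old entry divided by the pivot: 4/2 = 2.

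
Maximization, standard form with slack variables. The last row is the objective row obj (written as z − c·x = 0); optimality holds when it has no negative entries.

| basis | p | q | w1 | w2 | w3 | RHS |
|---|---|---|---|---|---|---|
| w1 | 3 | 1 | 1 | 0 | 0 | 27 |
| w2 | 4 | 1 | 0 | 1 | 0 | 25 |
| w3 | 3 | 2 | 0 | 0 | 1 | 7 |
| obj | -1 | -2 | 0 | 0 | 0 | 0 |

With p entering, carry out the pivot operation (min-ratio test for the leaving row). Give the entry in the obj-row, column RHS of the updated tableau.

7/3

Ratio test on column p — row 1: 27/3 = 9; row 2: 25/4 = 25/4; row 3: 7/3 = 7/3. Minimum is 7/3 at row 3 (w3 leaves); pivot element 3.
Divide row 3 by 3; eliminate column p from the other rows.
obj-row update in column RHS: 0 − (-1)·(7/3) = 7/3.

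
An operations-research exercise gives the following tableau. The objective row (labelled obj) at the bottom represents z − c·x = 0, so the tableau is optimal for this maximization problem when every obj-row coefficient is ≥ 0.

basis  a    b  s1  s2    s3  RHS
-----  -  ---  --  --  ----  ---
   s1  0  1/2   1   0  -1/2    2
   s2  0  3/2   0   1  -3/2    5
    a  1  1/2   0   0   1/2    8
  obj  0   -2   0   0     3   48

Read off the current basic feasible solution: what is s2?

5

s2 is basic (row 2); its value is the RHS of that row, 5.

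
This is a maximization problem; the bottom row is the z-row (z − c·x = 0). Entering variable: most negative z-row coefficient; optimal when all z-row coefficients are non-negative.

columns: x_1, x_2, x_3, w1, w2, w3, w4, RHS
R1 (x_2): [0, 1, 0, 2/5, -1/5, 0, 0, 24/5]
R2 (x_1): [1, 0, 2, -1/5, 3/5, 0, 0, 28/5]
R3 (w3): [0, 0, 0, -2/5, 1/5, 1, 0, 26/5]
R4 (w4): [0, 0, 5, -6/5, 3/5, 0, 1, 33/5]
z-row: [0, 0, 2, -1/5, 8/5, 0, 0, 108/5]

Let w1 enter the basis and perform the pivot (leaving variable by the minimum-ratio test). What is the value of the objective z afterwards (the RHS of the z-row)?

24

Ratio test on column w1 — row 1: (24/5)/(2/5) = 12; row 2: entry -1/5 ≤ 0; row 3: entry -2/5 ≤ 0; row 4: entry -6/5 ≤ 0. Minimum is 12 at row 1 (x_2 leaves); pivot element 2/5.
Pivot on row 1; the z-row RHS becomes 108/5 − (-1/5)·12 = 24.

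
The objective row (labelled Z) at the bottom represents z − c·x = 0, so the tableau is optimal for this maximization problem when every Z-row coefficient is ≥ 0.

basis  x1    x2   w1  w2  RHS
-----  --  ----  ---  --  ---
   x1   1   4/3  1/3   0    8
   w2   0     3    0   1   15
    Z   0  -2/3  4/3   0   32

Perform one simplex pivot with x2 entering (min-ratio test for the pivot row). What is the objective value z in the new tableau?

106/3

Ratio test on column x2 — row 1: 8/(4/3) = 6; row 2: 15/3 = 5. Minimum is 5 at row 2 (w2 leaves); pivot element 3.
Pivot on row 2; the Z-row RHS becomes 32 − (-2/3)·5 = 106/3.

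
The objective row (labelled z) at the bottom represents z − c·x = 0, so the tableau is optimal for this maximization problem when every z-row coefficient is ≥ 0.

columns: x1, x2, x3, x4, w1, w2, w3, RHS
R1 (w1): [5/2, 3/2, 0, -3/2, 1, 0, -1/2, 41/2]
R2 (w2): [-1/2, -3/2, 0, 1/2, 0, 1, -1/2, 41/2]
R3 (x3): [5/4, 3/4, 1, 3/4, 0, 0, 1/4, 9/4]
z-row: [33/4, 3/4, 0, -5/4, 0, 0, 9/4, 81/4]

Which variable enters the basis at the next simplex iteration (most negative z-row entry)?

Negative z-row entries: x4: -5/4.
The most negative is -5/4 in column x4, so x4 enters.

x4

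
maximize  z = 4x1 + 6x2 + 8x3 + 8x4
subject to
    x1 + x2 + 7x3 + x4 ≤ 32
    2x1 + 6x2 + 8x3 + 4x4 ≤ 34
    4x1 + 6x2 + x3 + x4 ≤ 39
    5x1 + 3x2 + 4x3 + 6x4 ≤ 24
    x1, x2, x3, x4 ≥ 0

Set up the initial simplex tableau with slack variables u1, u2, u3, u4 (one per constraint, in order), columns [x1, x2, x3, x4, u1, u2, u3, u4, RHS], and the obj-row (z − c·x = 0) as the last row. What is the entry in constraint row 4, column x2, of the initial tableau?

Constraint 4 has coefficient 3 on x2.

3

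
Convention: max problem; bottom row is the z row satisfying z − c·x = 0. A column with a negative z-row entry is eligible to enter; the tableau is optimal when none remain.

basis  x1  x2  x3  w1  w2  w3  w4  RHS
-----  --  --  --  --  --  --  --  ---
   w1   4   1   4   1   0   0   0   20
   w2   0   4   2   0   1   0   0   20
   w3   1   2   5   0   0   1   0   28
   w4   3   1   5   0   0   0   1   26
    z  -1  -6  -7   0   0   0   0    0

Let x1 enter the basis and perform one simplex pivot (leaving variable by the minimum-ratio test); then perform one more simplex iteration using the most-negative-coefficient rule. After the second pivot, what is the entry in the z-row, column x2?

Ratio test on column x1 — row 1: 20/4 = 5; row 2: entry 0 ≤ 0; row 3: 28/1 = 28; row 4: 26/3 = 26/3. Minimum is 5 at row 1 (w1 leaves); pivot element 4.
Divide row 1 by 4; eliminate column x1 from the other rows.
Second iteration: most negative z-row entry is -6 in column x3, so x3 enters.
Ratio test on column x3 — row 1: 5/1 = 5; row 2: 20/2 = 10; row 3: 23/4 = 23/4; row 4: 11/2 = 11/2. Minimum is 5 at row 1 (x1 leaves); pivot element 1.
Divide row 1 by 1; eliminate column x3 from the other rows.
After both pivots, the entry at the z-row, column x2 is -17/4.

-17/4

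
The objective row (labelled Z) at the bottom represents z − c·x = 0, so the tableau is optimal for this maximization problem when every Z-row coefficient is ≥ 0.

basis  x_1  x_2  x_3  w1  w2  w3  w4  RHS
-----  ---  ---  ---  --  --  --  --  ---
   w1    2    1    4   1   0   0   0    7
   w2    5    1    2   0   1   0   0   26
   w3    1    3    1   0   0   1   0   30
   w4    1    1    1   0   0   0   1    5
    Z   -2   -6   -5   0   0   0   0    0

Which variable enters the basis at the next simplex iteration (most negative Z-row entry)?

Negative Z-row entries: x_1: -2, x_2: -6, x_3: -5.
The most negative is -6 in column x_2, so x_2 enters.

x_2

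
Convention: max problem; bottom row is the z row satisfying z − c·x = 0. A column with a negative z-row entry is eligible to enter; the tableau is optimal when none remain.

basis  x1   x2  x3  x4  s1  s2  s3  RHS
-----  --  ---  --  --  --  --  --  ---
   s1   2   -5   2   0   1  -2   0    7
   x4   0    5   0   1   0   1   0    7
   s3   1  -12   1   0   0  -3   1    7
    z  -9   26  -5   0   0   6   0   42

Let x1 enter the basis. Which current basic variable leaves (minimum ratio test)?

Column x1 entries and ratios — s1: 7/2 = 7/2; x4: 0 ≤ 0, skip; s3: 7/1 = 7.
Smallest ratio is 7/2 in the row of s1, so s1 leaves.

s1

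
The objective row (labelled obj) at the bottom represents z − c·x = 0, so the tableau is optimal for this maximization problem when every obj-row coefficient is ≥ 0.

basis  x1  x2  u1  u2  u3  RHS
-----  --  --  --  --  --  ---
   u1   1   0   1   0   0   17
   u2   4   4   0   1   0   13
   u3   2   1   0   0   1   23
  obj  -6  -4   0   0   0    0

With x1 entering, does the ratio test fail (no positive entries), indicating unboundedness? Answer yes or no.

Column x1 has positive entries in row(s) 1, 2, 3, so the ratio test bounds it — not unbounded.

no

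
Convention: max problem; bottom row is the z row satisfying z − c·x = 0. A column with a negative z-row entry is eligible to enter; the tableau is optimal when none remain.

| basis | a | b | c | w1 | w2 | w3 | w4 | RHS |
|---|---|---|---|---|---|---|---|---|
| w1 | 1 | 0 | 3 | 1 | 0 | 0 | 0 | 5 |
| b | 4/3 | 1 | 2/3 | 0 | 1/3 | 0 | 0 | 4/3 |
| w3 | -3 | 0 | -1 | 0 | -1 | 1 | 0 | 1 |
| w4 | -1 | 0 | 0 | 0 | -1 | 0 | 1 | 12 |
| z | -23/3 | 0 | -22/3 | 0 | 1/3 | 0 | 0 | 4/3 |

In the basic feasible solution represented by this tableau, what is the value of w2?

0

w2 is not in the basis, so in the current basic feasible solution w2 = 0.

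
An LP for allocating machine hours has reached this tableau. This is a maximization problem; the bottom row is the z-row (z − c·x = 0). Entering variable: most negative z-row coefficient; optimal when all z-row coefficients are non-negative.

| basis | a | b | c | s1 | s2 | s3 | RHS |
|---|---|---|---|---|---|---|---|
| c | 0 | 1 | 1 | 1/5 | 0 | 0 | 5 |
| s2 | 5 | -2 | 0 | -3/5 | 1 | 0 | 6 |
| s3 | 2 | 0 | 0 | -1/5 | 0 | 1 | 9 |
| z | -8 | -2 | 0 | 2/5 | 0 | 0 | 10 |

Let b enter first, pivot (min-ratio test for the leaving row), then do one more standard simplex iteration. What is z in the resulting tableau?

228/5

Ratio test on column b — row 1: 5/1 = 5; row 2: entry -2 ≤ 0; row 3: entry 0 ≤ 0. Minimum is 5 at row 1 (c leaves); pivot element 1.
Pivot on row 1; the z-row RHS becomes 10 − (-2)·5 = 20.
Next entering variable (most negative z-row entry -8): a.
Ratio test on column a — row 1: entry 0 ≤ 0; row 2: 16/5 = 16/5; row 3: 9/2 = 9/2. Minimum is 16/5 at row 2 (s2 leaves); pivot element 5.
After the second pivot the z-row RHS is 20 − (-8)·(16/5) = 228/5.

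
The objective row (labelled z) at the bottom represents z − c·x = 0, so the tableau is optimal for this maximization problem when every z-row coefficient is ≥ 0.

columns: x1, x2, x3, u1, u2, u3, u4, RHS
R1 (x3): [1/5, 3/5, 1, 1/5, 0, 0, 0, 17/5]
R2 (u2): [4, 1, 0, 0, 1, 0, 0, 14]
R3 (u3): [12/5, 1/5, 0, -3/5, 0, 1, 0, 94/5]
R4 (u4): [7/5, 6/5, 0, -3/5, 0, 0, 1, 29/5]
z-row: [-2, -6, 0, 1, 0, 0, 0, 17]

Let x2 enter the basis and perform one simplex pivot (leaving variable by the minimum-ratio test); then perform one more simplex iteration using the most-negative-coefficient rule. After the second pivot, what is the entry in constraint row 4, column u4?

Ratio test on column x2 — row 1: (17/5)/(3/5) = 17/3; row 2: 14/1 = 14; row 3: (94/5)/(1/5) = 94; row 4: (29/5)/(6/5) = 29/6. Minimum is 29/6 at row 4 (u4 leaves); pivot element 6/5.
Divide row 4 by 6/5; eliminate column x2 from the other rows.
Second iteration: most negative z-row entry is -2 in column u1, so u1 enters.
Ratio test on column u1 — row 1: (1/2)/(1/2) = 1; row 2: (55/6)/(1/2) = 55/3; row 3: entry -1/2 ≤ 0; row 4: entry -1/2 ≤ 0. Minimum is 1 at row 1 (x3 leaves); pivot element 1/2.
Divide row 1 by 1/2; eliminate column u1 from the other rows.
After both pivots, the entry at constraint row 4, column u4 is 1/3.

1/3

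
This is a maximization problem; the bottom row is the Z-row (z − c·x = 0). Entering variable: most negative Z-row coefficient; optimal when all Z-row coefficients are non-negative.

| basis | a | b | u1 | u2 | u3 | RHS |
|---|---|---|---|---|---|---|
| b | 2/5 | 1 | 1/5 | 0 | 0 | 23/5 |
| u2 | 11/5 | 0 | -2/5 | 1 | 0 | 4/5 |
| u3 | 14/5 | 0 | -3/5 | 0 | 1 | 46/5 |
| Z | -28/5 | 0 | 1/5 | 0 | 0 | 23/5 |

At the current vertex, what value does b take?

23/5

b is basic (row 1); its value is the RHS of that row, 23/5.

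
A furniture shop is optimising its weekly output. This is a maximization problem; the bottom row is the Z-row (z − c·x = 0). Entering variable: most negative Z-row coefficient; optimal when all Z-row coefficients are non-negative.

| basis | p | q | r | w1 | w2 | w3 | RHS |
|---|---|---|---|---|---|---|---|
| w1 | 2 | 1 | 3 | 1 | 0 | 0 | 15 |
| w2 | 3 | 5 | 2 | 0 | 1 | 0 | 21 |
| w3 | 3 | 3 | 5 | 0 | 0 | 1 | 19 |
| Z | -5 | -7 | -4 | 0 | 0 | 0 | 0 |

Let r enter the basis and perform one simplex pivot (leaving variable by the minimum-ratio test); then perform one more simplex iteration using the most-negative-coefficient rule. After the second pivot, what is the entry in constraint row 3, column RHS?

32/19

Ratio test on column r — row 1: 15/3 = 5; row 2: 21/2 = 21/2; row 3: 19/5 = 19/5. Minimum is 19/5 at row 3 (w3 leaves); pivot element 5.
Divide row 3 by 5; eliminate column r from the other rows.
Second iteration: most negative Z-row entry is -23/5 in column q, so q enters.
Ratio test on column q — row 1: entry -4/5 ≤ 0; row 2: (67/5)/(19/5) = 67/19; row 3: (19/5)/(3/5) = 19/3. Minimum is 67/19 at row 2 (w2 leaves); pivot element 19/5.
Divide row 2 by 19/5; eliminate column q from the other rows.
After both pivots, the entry at constraint row 3, column RHS is 32/19.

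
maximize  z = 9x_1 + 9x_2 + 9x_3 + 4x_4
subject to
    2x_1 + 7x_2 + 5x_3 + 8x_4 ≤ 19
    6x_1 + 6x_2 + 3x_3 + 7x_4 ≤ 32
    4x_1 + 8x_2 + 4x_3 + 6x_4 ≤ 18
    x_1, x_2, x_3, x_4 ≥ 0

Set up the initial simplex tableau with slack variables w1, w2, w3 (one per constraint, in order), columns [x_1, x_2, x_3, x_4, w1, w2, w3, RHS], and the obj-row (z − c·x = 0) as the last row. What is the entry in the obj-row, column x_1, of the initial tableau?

The obj-row carries the negated objective coefficients: the x_1 entry is -9.

-9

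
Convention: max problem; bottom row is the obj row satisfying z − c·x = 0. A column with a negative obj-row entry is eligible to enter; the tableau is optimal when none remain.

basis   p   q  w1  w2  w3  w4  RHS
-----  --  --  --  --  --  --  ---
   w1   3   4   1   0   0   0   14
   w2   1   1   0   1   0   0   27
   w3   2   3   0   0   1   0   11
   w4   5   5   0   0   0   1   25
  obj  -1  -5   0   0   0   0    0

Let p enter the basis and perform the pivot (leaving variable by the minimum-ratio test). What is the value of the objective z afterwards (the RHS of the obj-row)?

14/3

Ratio test on column p — row 1: 14/3 = 14/3; row 2: 27/1 = 27; row 3: 11/2 = 11/2; row 4: 25/5 = 5. Minimum is 14/3 at row 1 (w1 leaves); pivot element 3.
Pivot on row 1; the obj-row RHS becomes 0 − (-1)·(14/3) = 14/3.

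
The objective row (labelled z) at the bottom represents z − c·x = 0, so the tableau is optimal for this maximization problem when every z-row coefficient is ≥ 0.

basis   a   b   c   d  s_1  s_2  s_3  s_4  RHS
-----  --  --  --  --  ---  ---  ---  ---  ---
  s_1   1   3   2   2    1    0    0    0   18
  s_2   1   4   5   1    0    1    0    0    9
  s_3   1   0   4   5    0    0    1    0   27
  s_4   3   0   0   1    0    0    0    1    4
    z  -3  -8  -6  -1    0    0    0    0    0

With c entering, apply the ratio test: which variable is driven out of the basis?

Column c entries and ratios — s_1: 18/2 = 9; s_2: 9/5 = 9/5; s_3: 27/4 = 27/4; s_4: 0 ≤ 0, skip.
Smallest ratio is 9/5 in the row of s_2, so s_2 leaves.

s_2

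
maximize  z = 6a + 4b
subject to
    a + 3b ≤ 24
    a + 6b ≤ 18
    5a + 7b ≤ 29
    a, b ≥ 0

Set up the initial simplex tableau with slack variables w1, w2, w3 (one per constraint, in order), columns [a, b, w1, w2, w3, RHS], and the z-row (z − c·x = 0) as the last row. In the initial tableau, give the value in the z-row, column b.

-4

The z-row carries the negated objective coefficients: the b entry is -4.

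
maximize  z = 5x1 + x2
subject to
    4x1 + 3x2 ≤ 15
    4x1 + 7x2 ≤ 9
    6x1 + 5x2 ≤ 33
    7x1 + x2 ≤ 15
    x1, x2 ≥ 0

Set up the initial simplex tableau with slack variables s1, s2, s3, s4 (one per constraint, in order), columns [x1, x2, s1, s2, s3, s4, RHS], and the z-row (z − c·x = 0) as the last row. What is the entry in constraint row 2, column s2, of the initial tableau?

Slack s2 belongs to constraint 2; its column is the unit vector e_2, so the entry in row 2 is 1.

1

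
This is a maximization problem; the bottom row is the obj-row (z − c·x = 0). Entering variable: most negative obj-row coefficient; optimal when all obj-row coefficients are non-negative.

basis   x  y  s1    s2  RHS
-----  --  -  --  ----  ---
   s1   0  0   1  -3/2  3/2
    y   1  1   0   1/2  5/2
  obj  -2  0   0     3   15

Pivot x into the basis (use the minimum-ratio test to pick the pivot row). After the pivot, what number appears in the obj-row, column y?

Ratio test on column x — row 1: entry 0 ≤ 0; row 2: (5/2)/1 = 5/2. Minimum is 5/2 at row 2 (y leaves); pivot element 1.
Divide row 2 by 1; eliminate column x from the other rows.
obj-row update in column y: 0 − (-2)·1 = 2.

2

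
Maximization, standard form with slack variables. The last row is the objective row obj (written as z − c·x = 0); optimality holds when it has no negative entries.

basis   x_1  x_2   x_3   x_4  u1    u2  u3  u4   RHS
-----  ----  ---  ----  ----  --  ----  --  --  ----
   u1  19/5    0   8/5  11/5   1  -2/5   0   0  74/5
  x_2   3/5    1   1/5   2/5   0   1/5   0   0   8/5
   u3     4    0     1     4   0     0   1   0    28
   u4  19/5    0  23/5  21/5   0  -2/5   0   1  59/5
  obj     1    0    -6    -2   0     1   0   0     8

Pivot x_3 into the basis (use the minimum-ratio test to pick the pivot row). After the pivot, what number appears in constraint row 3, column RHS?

585/23

Ratio test on column x_3 — row 1: (74/5)/(8/5) = 37/4; row 2: (8/5)/(1/5) = 8; row 3: 28/1 = 28; row 4: (59/5)/(23/5) = 59/23. Minimum is 59/23 at row 4 (u4 leaves); pivot element 23/5.
Divide row 4 by 23/5; eliminate column x_3 from the other rows.
Row 3 update in column RHS: 28 − 1·(59/23) = 585/23.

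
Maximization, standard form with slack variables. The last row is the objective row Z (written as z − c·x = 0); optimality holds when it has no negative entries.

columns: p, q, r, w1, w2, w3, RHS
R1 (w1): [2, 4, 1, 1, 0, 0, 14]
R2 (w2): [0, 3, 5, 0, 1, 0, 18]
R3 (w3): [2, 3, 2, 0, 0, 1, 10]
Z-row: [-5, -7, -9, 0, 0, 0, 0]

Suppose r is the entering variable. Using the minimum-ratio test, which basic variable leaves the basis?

w2

Column r entries and ratios — w1: 14/1 = 14; w2: 18/5 = 18/5; w3: 10/2 = 5.
Smallest ratio is 18/5 in the row of w2, so w2 leaves.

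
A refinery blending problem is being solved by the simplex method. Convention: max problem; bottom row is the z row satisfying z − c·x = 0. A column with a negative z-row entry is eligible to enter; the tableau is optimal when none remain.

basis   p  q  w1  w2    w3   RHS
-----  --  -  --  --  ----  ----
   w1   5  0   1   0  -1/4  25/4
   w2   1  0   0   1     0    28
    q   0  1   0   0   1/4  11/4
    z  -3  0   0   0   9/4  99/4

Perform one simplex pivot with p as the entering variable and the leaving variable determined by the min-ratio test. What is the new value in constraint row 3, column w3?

1/4

Ratio test on column p — row 1: (25/4)/5 = 5/4; row 2: 28/1 = 28; row 3: entry 0 ≤ 0. Minimum is 5/4 at row 1 (w1 leaves); pivot element 5.
Divide row 1 by 5; eliminate column p from the other rows.
Row 3 update in column w3: 1/4 − 0·(-1/20) = 1/4.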